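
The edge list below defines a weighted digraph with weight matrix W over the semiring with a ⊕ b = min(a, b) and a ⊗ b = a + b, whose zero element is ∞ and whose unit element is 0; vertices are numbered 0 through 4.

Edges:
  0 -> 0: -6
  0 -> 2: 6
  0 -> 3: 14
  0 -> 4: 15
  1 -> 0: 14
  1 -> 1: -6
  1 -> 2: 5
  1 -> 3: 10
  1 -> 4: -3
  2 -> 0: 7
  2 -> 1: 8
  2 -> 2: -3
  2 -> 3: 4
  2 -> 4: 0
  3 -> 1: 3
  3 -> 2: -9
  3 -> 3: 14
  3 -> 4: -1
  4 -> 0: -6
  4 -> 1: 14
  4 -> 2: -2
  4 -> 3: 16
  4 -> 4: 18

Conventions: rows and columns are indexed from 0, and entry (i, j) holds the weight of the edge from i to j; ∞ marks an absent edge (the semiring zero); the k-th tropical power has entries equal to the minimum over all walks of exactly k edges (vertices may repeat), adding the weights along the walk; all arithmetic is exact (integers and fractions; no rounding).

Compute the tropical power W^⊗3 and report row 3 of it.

W^⊗2:
  [-12, 14, 0, 8, 6]
  [-9, -12, -5, 4, -9]
  [-6, 2, -6, 1, -3]
  [-7, -3, -12, -5, -9]
  [-12, 6, -5, 2, -2]
W^⊗3:
  [-18, 8, -6, 2, 0]
  [-15, -18, -11, -2, -15]
  [-12, -4, -9, -2, -6]
  [-15, -9, -15, -8, -12]
  [-18, 0, -8, -1, -5]
Answer: row 3 of W^⊗3 = [-15, -9, -15, -8, -12]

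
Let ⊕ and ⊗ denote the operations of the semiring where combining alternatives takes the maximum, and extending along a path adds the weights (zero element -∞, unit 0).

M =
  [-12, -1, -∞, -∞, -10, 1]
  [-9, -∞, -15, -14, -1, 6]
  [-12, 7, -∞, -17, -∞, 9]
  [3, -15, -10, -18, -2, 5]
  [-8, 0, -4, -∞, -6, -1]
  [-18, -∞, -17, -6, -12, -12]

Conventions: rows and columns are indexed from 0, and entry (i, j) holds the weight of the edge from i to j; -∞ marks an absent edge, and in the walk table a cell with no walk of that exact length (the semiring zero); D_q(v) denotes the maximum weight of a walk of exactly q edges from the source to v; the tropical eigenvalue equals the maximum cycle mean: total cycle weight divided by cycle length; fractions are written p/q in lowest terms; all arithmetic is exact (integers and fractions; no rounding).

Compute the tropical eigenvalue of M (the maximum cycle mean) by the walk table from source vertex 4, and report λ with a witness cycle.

q=0: [-∞, -∞, -∞, -∞, 0, -∞]
q=1: [-8, 0, -4, -∞, -6, -1]
q=2: [-9, 3, -10, -7, -1, 6]
q=3: [-4, -1, -5, 0, 2, 9]
q=4: [3, 2, -2, 3, -2, 5]
q=5: [6, 5, -6, -1, 1, 8]
q=6: [2, 5, -3, 2, 4, 11]
Optimal cycle mean attained by: cycle 1->4->2->1, total (-1) + (-4) + 7, length 3.
Answer: λ = 2/3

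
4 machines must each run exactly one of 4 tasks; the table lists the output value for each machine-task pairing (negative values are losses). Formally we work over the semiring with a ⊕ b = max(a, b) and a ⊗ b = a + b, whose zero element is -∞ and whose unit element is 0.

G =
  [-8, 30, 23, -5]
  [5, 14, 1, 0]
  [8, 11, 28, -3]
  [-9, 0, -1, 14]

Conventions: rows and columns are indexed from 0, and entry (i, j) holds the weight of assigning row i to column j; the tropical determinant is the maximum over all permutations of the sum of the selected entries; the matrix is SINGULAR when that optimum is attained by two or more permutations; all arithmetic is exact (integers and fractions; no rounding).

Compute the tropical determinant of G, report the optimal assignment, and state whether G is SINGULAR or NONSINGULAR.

σ = (0, 1, 2, 3): (-8) + 14 + 28 + 14 = 48
σ = (0, 1, 3, 2): (-8) + 14 + (-3) + (-1) = 2
σ = (0, 2, 1, 3): (-8) + 1 + 11 + 14 = 18
σ = (0, 2, 3, 1): (-8) + 1 + (-3) + 0 = -10
σ = (0, 3, 1, 2): (-8) + 0 + 11 + (-1) = 2
σ = (0, 3, 2, 1): (-8) + 0 + 28 + 0 = 20
σ = (1, 0, 2, 3): 30 + 5 + 28 + 14 = 77
σ = (1, 0, 3, 2): 30 + 5 + (-3) + (-1) = 31
σ = (1, 2, 0, 3): 30 + 1 + 8 + 14 = 53
σ = (1, 2, 3, 0): 30 + 1 + (-3) + (-9) = 19
σ = (1, 3, 0, 2): 30 + 0 + 8 + (-1) = 37
σ = (1, 3, 2, 0): 30 + 0 + 28 + (-9) = 49
σ = (2, 0, 1, 3): 23 + 5 + 11 + 14 = 53
σ = (2, 0, 3, 1): 23 + 5 + (-3) + 0 = 25
σ = (2, 1, 0, 3): 23 + 14 + 8 + 14 = 59
σ = (2, 1, 3, 0): 23 + 14 + (-3) + (-9) = 25
σ = (2, 3, 0, 1): 23 + 0 + 8 + 0 = 31
σ = (2, 3, 1, 0): 23 + 0 + 11 + (-9) = 25
σ = (3, 0, 1, 2): (-5) + 5 + 11 + (-1) = 10
σ = (3, 0, 2, 1): (-5) + 5 + 28 + 0 = 28
σ = (3, 1, 0, 2): (-5) + 14 + 8 + (-1) = 16
σ = (3, 1, 2, 0): (-5) + 14 + 28 + (-9) = 28
σ = (3, 2, 0, 1): (-5) + 1 + 8 + 0 = 4
σ = (3, 2, 1, 0): (-5) + 1 + 11 + (-9) = -2
Optimal value attained by: σ = (1, 0, 2, 3).
Answer: det⊕(G) = 77; verdict: NONSINGULAR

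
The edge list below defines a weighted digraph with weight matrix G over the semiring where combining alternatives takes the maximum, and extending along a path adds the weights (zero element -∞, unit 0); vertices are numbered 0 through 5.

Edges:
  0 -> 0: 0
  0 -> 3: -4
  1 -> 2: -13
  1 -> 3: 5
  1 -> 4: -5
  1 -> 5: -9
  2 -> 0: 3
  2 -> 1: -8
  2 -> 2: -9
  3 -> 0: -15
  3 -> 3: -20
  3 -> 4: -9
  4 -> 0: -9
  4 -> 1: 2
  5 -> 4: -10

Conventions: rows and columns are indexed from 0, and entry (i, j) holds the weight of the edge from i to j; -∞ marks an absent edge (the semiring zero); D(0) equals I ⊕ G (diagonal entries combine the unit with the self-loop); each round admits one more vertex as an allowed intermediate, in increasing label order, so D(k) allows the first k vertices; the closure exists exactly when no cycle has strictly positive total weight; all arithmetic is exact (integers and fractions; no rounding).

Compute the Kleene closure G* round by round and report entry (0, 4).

D(0):
  [0, -∞, -∞, -4, -∞, -∞]
  [-∞, 0, -13, 5, -5, -9]
  [3, -8, 0, -∞, -∞, -∞]
  [-15, -∞, -∞, 0, -9, -∞]
  [-9, 2, -∞, -∞, 0, -∞]
  [-∞, -∞, -∞, -∞, -10, 0]
D(1):
  [0, -∞, -∞, -4, -∞, -∞]
  [-∞, 0, -13, 5, -5, -9]
  [3, -8, 0, -1, -∞, -∞]
  [-15, -∞, -∞, 0, -9, -∞]
  [-9, 2, -∞, -13, 0, -∞]
  [-∞, -∞, -∞, -∞, -10, 0]
D(2):
  [0, -∞, -∞, -4, -∞, -∞]
  [-∞, 0, -13, 5, -5, -9]
  [3, -8, 0, -1, -13, -17]
  [-15, -∞, -∞, 0, -9, -∞]
  [-9, 2, -11, 7, 0, -7]
  [-∞, -∞, -∞, -∞, -10, 0]
D(3):
  [0, -∞, -∞, -4, -∞, -∞]
  [-10, 0, -13, 5, -5, -9]
  [3, -8, 0, -1, -13, -17]
  [-15, -∞, -∞, 0, -9, -∞]
  [-8, 2, -11, 7, 0, -7]
  [-∞, -∞, -∞, -∞, -10, 0]
D(4):
  [0, -∞, -∞, -4, -13, -∞]
  [-10, 0, -13, 5, -4, -9]
  [3, -8, 0, -1, -10, -17]
  [-15, -∞, -∞, 0, -9, -∞]
  [-8, 2, -11, 7, 0, -7]
  [-∞, -∞, -∞, -∞, -10, 0]
D(5):
  [0, -11, -24, -4, -13, -20]
  [-10, 0, -13, 5, -4, -9]
  [3, -8, 0, -1, -10, -17]
  [-15, -7, -20, 0, -9, -16]
  [-8, 2, -11, 7, 0, -7]
  [-18, -8, -21, -3, -10, 0]
D(6):
  [0, -11, -24, -4, -13, -20]
  [-10, 0, -13, 5, -4, -9]
  [3, -8, 0, -1, -10, -17]
  [-15, -7, -20, 0, -9, -16]
  [-8, 2, -11, 7, 0, -7]
  [-18, -8, -21, -3, -10, 0]
Answer: G*[0][4] = -13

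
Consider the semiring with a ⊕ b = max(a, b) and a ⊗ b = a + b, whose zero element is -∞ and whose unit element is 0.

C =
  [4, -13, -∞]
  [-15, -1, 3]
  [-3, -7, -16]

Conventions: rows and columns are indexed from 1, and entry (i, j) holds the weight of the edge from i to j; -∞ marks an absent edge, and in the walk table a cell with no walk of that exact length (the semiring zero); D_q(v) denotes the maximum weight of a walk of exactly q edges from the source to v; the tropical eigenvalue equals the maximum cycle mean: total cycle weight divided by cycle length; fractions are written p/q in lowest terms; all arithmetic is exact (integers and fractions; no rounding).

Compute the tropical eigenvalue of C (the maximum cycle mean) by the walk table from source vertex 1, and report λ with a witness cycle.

q=0: [0, -∞, -∞]
q=1: [4, -13, -∞]
q=2: [8, -9, -10]
q=3: [12, -5, -6]
Optimal cycle mean attained by: cycle 1->1, total 4, length 1.
Answer: λ = 4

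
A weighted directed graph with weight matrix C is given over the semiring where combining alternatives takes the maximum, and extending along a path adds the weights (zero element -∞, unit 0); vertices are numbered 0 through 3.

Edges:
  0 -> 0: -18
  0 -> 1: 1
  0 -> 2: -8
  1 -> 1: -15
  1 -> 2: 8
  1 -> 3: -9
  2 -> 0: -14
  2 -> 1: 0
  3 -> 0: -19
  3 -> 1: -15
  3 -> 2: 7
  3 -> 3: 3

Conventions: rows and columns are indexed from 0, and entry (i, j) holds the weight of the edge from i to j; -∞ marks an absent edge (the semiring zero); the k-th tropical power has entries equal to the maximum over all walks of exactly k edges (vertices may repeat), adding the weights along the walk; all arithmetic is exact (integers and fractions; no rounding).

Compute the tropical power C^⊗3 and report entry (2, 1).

C^⊗2:
  [-22, -8, 9, -8]
  [-6, 8, -2, -6]
  [-32, -13, 8, -9]
  [-7, 7, 10, 6]
C^⊗3:
  [-5, 9, 0, -5]
  [-16, -2, 16, -1]
  [-6, 8, -2, -6]
  [-4, 10, 15, 9]
Key observation: the optimum is the walk 2->1->2->1, with weight 0 + 8 + 0 = 8.
Optimal value attained by: walk 2->1->2->1.
Answer: (C^⊗3)[2][1] = 8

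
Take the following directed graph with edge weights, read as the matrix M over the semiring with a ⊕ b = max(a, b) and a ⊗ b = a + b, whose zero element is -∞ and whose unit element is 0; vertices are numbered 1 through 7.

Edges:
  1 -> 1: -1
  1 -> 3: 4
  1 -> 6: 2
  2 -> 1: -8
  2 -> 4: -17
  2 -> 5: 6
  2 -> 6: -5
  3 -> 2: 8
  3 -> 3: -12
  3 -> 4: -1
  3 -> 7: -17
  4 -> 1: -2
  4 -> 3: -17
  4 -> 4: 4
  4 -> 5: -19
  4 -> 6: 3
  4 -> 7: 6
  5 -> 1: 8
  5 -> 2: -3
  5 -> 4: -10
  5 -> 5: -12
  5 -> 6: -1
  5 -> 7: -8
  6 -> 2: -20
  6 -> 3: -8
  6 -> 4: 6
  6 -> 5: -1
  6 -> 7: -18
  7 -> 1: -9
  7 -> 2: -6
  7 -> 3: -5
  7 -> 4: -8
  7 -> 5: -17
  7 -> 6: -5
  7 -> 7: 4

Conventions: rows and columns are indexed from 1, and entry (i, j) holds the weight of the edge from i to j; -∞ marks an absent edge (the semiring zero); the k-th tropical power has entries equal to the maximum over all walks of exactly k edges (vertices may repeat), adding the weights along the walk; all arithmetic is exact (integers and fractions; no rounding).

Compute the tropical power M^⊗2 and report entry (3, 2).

M^⊗2:
  [-2, 12, 3, 8, 1, 1, -13]
  [14, 3, -4, 1, -6, 5, -2]
  [0, -4, -18, 3, 14, 3, 5]
  [2, 0, 2, 9, 2, 7, 10]
  [7, -14, 12, 5, 3, 10, -4]
  [7, 0, -11, 10, -13, 9, 12]
  [-5, 3, -1, 1, 0, -1, 8]
Key observation: the optimum is the walk 3->3->2, with weight (-12) + 8 = -4.
Optimal value attained by: walk 3->3->2.
Answer: (M^⊗2)[3][2] = -4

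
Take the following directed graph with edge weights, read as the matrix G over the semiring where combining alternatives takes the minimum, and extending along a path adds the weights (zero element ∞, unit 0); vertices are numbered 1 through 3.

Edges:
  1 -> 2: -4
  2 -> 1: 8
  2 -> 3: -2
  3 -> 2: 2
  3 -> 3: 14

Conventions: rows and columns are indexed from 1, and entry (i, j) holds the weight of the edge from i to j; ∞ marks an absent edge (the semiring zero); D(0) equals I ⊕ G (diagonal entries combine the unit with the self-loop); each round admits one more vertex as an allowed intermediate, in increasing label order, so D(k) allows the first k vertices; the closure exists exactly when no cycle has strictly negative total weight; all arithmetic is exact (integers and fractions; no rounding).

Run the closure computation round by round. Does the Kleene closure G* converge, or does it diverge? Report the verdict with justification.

D(0):
  [0, -4, ∞]
  [8, 0, -2]
  [∞, 2, 0]
D(1):
  [0, -4, ∞]
  [8, 0, -2]
  [∞, 2, 0]
D(2):
  [0, -4, -6]
  [8, 0, -2]
  [10, 2, 0]
D(3):
  [0, -4, -6]
  [8, 0, -2]
  [10, 2, 0]
Key observation: every diagonal entry stays at the unit through all rounds, so no improving cycle exists.
Answer: CONVERGES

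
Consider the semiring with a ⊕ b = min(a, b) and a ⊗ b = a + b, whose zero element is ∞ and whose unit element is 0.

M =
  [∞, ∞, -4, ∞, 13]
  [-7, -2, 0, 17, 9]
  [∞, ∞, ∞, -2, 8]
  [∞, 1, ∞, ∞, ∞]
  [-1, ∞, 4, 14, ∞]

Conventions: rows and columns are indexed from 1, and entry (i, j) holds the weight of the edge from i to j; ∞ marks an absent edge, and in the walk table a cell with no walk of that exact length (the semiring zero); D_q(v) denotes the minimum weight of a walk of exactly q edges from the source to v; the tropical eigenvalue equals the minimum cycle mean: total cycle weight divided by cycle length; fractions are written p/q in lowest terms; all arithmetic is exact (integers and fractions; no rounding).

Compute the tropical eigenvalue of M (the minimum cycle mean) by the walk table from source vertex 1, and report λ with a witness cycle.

q=0: [0, ∞, ∞, ∞, ∞]
q=1: [∞, ∞, -4, ∞, 13]
q=2: [12, ∞, 17, -6, 4]
q=3: [3, -5, 8, 15, 25]
q=4: [-12, -7, -5, 6, 4]
q=5: [-14, -9, -16, -7, 1]
Optimal cycle mean attained by: cycle 1->3->4->2->1, total (-4) + (-2) + 1 + (-7), length 4.
Answer: λ = -3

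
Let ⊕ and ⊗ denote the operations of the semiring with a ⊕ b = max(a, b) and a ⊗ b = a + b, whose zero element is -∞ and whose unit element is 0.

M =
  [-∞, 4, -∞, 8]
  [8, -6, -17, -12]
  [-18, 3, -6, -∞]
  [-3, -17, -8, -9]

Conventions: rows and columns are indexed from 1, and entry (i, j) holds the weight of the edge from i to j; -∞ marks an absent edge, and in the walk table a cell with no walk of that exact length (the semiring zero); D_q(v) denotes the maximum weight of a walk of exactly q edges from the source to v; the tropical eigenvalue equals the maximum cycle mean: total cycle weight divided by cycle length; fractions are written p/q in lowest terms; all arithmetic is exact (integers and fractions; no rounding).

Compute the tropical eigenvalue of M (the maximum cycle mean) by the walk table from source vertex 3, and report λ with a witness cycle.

q=0: [-∞, -∞, 0, -∞]
q=1: [-18, 3, -6, -∞]
q=2: [11, -3, -12, -9]
q=3: [5, 15, -17, 19]
q=4: [23, 9, 11, 13]
Optimal cycle mean attained by: cycle 1->2->1, total 4 + 8, length 2.
Answer: λ = 6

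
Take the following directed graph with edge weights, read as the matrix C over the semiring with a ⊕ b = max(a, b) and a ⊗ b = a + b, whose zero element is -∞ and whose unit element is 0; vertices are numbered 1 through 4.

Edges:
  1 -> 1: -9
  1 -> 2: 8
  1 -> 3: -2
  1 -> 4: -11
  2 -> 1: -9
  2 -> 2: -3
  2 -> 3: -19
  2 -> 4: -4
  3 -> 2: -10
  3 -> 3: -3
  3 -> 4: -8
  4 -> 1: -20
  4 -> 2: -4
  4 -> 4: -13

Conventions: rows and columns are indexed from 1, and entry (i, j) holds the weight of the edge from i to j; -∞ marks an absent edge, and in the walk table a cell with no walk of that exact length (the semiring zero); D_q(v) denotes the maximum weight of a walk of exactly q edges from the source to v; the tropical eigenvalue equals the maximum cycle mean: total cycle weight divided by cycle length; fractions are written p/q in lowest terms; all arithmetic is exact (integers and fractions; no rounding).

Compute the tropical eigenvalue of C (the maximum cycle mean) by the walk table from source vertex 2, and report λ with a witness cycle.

q=0: [-∞, 0, -∞, -∞]
q=1: [-9, -3, -19, -4]
q=2: [-12, -1, -11, -7]
q=3: [-10, -4, -14, -5]
q=4: [-13, -2, -12, -8]
Optimal cycle mean attained by: cycle 1->2->1, total 8 + (-9), length 2.
Answer: λ = -1/2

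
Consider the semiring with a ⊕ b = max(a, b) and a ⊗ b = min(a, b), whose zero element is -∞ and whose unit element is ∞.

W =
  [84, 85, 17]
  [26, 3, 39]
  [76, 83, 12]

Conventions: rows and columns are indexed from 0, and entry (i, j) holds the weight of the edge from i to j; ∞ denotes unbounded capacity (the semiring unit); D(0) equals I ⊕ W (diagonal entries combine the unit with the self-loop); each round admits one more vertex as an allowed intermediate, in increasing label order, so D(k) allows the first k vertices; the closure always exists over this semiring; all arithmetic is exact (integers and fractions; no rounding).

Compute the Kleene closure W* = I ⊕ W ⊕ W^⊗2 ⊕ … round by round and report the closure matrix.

D(0):
  [∞, 85, 17]
  [26, ∞, 39]
  [76, 83, ∞]
D(1):
  [∞, 85, 17]
  [26, ∞, 39]
  [76, 83, ∞]
D(2):
  [∞, 85, 39]
  [26, ∞, 39]
  [76, 83, ∞]
D(3):
  [∞, 85, 39]
  [39, ∞, 39]
  [76, 83, ∞]
Answer: W* = [[∞, 85, 39], [39, ∞, 39], [76, 83, ∞]]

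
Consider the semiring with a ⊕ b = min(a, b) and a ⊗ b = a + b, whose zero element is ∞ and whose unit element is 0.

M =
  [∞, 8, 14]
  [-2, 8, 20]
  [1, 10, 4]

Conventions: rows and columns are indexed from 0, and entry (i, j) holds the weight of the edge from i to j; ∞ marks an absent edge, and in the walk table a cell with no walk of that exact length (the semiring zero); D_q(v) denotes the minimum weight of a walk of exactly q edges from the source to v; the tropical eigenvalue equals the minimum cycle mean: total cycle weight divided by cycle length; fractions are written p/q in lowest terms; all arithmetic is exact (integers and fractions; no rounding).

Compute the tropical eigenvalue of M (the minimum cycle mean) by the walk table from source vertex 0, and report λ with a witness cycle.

q=0: [0, ∞, ∞]
q=1: [∞, 8, 14]
q=2: [6, 16, 18]
q=3: [14, 14, 20]
Optimal cycle mean attained by: cycle 0->1->0, total 8 + (-2), length 2.
Answer: λ = 3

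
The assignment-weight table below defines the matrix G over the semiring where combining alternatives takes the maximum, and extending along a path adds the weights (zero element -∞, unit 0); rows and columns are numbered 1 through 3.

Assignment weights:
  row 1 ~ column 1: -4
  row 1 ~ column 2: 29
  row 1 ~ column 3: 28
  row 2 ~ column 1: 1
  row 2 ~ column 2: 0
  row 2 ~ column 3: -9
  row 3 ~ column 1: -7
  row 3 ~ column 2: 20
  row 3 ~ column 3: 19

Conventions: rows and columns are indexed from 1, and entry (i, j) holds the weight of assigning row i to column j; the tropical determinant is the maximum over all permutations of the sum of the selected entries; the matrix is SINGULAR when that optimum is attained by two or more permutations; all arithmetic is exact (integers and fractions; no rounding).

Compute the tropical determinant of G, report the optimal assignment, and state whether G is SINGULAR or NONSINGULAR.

σ = (1, 2, 3): (-4) + 0 + 19 = 15
σ = (1, 3, 2): (-4) + (-9) + 20 = 7
σ = (2, 1, 3): 29 + 1 + 19 = 49
σ = (2, 3, 1): 29 + (-9) + (-7) = 13
σ = (3, 1, 2): 28 + 1 + 20 = 49
σ = (3, 2, 1): 28 + 0 + (-7) = 21
Optimal value attained by: σ = (2, 1, 3).
Answer: det⊕(G) = 49; verdict: SINGULAR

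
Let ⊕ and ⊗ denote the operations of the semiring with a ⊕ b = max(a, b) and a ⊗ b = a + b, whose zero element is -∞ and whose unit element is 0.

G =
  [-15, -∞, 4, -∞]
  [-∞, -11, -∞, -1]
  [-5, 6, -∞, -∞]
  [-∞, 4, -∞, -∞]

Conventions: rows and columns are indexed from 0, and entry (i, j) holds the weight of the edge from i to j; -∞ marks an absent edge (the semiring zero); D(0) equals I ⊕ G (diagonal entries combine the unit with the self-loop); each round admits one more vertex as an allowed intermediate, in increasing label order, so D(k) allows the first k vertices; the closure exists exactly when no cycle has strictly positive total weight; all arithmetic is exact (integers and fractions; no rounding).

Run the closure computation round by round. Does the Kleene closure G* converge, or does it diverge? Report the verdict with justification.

D(0):
  [0, -∞, 4, -∞]
  [-∞, 0, -∞, -1]
  [-5, 6, 0, -∞]
  [-∞, 4, -∞, 0]
D(1):
  [0, -∞, 4, -∞]
  [-∞, 0, -∞, -1]
  [-5, 6, 0, -∞]
  [-∞, 4, -∞, 0]
Detection: at round 2, diagonal entry (3, 3) turns strictly positive.
Key observation: the cycle 3->1->3 has total weight 4 + (-1), which is strictly positive.
Answer: DIVERGES — positive cycle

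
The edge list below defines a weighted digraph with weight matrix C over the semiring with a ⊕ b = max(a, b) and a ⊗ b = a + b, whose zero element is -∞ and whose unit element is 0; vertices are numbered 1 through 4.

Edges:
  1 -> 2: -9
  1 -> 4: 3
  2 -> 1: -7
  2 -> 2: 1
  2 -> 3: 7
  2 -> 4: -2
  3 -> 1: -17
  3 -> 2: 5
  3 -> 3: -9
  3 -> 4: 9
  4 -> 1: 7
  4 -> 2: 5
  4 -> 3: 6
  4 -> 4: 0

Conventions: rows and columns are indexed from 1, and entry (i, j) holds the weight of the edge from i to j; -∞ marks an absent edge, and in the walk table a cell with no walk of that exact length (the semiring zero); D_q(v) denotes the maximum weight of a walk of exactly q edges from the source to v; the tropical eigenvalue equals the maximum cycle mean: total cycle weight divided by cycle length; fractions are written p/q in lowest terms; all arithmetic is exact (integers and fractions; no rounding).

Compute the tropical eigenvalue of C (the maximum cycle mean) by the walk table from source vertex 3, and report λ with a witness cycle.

q=0: [-∞, -∞, 0, -∞]
q=1: [-17, 5, -9, 9]
q=2: [16, 14, 15, 9]
q=3: [16, 20, 21, 24]
q=4: [31, 29, 30, 30]
Optimal cycle mean attained by: cycle 3->4->3, total 9 + 6, length 2.
Answer: λ = 15/2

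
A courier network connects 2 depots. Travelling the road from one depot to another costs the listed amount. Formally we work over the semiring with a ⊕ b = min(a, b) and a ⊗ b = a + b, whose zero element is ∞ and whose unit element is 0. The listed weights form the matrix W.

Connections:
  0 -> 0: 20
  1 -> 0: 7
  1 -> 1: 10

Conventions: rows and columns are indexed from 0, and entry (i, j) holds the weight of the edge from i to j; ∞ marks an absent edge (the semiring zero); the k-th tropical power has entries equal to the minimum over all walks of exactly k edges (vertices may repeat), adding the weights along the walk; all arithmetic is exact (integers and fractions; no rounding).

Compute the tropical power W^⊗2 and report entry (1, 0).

W^⊗2:
  [40, ∞]
  [17, 20]
Key observation: the optimum is the walk 1->1->0, with weight 10 + 7 = 17.
Optimal value attained by: walk 1->1->0.
Answer: (W^⊗2)[1][0] = 17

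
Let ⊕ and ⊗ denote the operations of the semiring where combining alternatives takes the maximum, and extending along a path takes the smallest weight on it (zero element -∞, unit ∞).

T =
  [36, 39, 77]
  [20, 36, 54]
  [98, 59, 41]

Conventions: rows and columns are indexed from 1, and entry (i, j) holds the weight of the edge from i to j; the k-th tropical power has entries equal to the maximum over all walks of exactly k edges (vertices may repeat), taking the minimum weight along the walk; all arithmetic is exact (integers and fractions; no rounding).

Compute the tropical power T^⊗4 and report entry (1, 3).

T^⊗2:
  [77, 59, 41]
  [54, 54, 41]
  [41, 41, 77]
T^⊗3:
  [41, 41, 77]
  [41, 41, 54]
  [77, 59, 41]
T^⊗4:
  [77, 59, 41]
  [54, 54, 41]
  [41, 41, 77]
Key observation: the optimum is the walk 1->3->1->3->3, with weight 77 min 98 min 77 min 41 = 41.
Optimal value attained by: walk 1->3->1->3->3.
Answer: (T^⊗4)[1][3] = 41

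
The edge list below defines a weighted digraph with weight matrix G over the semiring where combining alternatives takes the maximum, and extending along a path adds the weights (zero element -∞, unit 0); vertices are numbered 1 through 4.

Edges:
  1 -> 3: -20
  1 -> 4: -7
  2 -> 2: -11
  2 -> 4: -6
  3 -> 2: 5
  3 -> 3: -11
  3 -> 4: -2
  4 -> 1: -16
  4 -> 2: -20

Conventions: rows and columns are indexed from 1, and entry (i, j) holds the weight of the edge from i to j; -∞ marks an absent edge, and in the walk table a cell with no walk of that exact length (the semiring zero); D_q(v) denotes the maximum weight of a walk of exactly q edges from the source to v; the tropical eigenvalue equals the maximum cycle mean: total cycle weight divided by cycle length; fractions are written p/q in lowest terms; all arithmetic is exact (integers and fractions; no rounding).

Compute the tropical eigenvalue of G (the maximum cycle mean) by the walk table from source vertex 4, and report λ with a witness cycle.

q=0: [-∞, -∞, -∞, 0]
q=1: [-16, -20, -∞, -∞]
q=2: [-∞, -31, -36, -23]
q=3: [-39, -31, -47, -37]
q=4: [-53, -42, -58, -37]
Optimal cycle mean attained by: cycle 1->3->2->4->1, total (-20) + 5 + (-6) + (-16), length 4.
Answer: λ = -37/4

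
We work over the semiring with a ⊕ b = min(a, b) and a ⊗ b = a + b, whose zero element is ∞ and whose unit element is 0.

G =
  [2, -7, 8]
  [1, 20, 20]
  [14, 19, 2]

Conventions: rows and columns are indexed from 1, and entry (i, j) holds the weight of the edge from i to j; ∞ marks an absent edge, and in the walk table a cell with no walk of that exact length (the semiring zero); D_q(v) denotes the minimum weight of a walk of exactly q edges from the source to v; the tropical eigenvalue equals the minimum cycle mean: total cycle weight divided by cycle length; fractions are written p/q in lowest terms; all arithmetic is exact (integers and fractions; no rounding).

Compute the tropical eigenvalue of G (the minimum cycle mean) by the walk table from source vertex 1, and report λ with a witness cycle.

q=0: [0, ∞, ∞]
q=1: [2, -7, 8]
q=2: [-6, -5, 10]
q=3: [-4, -13, 2]
Optimal cycle mean attained by: cycle 1->2->1, total (-7) + 1, length 2.
Answer: λ = -3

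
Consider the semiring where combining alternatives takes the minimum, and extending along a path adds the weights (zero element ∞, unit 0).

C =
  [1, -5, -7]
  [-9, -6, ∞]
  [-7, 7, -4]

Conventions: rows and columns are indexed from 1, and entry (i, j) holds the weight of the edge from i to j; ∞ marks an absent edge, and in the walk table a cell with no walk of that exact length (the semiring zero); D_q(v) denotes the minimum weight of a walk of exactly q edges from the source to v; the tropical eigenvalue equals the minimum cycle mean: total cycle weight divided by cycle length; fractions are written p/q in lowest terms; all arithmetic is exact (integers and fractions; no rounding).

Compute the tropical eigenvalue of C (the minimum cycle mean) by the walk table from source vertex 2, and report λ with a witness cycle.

q=0: [∞, 0, ∞]
q=1: [-9, -6, ∞]
q=2: [-15, -14, -16]
q=3: [-23, -20, -22]
Optimal cycle mean attained by: cycle 1->2->1, total (-5) + (-9), length 2.
Answer: λ = -7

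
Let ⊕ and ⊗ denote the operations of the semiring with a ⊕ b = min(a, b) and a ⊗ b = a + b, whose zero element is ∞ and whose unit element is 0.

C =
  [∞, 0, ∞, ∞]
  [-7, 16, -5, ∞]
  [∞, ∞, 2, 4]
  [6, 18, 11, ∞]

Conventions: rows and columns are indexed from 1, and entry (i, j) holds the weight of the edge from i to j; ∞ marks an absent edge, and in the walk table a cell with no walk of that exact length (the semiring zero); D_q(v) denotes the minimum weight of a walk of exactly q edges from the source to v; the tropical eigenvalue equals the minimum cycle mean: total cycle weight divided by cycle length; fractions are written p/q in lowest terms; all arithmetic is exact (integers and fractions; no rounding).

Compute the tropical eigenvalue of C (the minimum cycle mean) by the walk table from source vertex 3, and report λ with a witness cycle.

q=0: [∞, ∞, 0, ∞]
q=1: [∞, ∞, 2, 4]
q=2: [10, 22, 4, 6]
q=3: [12, 10, 6, 8]
q=4: [3, 12, 5, 10]
Optimal cycle mean attained by: cycle 1->2->1, total 0 + (-7), length 2.
Answer: λ = -7/2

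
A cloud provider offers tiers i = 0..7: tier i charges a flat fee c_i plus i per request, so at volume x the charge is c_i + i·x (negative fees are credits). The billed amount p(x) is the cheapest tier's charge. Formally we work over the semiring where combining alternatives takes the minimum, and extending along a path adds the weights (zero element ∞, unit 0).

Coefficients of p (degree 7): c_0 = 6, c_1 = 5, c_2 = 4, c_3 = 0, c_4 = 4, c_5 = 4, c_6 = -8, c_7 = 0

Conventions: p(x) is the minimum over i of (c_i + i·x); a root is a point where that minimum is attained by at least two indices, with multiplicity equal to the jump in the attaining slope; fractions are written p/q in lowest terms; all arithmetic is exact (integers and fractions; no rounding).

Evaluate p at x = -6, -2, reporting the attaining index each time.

p(-6) = min(6+0·(-6)=6, 5+1·(-6)=-1, 4+2·(-6)=-8, 0+3·(-6)=-18, 4+4·(-6)=-20, 4+5·(-6)=-26, -8+6·(-6)=-44, 0+7·(-6)=-42) = -44 (attained by i=6)
p(-2) = min(6+0·(-2)=6, 5+1·(-2)=3, 4+2·(-2)=0, 0+3·(-2)=-6, 4+4·(-2)=-4, 4+5·(-2)=-6, -8+6·(-2)=-20, 0+7·(-2)=-14) = -20 (attained by i=6)
Answer: p(-6) = -44; p(-2) = -20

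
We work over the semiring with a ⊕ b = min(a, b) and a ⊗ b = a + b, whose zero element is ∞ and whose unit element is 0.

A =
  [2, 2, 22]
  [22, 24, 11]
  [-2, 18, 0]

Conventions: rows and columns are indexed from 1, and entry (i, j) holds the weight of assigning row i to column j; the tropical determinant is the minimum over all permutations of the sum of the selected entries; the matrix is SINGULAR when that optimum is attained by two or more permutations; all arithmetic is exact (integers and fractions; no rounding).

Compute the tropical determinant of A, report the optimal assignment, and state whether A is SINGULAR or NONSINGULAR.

σ = (1, 2, 3): 2 + 24 + 0 = 26
σ = (1, 3, 2): 2 + 11 + 18 = 31
σ = (2, 1, 3): 2 + 22 + 0 = 24
σ = (2, 3, 1): 2 + 11 + (-2) = 11
σ = (3, 1, 2): 22 + 22 + 18 = 62
σ = (3, 2, 1): 22 + 24 + (-2) = 44
Optimal value attained by: σ = (2, 3, 1).
Answer: det⊕(A) = 11; verdict: NONSINGULAR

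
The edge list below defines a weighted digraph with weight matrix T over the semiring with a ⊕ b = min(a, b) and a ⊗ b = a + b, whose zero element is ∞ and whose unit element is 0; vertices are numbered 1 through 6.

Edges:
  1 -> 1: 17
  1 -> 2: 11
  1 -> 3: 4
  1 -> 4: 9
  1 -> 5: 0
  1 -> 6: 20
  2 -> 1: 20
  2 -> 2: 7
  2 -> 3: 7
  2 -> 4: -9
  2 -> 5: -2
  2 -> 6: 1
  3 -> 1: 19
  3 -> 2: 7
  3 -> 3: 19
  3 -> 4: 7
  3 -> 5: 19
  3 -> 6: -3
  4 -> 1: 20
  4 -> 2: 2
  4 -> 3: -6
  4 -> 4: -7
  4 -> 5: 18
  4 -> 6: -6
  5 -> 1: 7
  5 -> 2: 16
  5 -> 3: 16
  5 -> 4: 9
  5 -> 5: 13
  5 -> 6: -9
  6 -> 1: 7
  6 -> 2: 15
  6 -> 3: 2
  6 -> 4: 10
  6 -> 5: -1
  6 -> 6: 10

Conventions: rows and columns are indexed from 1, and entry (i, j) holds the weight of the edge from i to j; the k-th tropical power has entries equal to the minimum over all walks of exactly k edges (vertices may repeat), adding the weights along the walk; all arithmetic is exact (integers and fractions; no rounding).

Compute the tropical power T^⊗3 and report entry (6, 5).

T^⊗2:
  [7, 11, 3, 2, 9, -9]
  [5, -7, -15, -16, 0, -15]
  [4, 9, -1, -2, -4, 1]
  [1, -5, -13, -14, -7, -13]
  [-2, 6, -7, 1, -10, 1]
  [6, 9, 4, 3, 7, -10]
T^⊗3:
  [-2, 4, -7, -5, -10, -4]
  [-8, -14, -22, -23, -16, -22]
  [3, 0, -8, -9, 0, -13]
  [-6, -12, -20, -21, -14, -20]
  [-3, 0, -5, -6, -2, -19]
  [-3, 5, -8, -4, -11, -3]
Key observation: the optimum is the walk 6->5->6->5, with weight (-1) + (-9) + (-1) = -11.
Optimal value attained by: walk 6->5->6->5.
Answer: (T^⊗3)[6][5] = -11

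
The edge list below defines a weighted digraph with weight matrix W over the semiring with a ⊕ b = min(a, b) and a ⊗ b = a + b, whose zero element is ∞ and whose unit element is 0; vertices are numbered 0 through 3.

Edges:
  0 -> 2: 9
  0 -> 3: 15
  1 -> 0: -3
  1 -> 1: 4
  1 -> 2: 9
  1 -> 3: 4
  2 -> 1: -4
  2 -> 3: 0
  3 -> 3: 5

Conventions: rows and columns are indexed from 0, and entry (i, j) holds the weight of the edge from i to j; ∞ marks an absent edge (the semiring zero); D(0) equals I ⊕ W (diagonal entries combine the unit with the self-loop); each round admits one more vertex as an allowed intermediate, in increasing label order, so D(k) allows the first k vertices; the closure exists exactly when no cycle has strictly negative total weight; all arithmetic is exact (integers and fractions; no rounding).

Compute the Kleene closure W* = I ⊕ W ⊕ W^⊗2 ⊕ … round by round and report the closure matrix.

D(0):
  [0, ∞, 9, 15]
  [-3, 0, 9, 4]
  [∞, -4, 0, 0]
  [∞, ∞, ∞, 0]
D(1):
  [0, ∞, 9, 15]
  [-3, 0, 6, 4]
  [∞, -4, 0, 0]
  [∞, ∞, ∞, 0]
D(2):
  [0, ∞, 9, 15]
  [-3, 0, 6, 4]
  [-7, -4, 0, 0]
  [∞, ∞, ∞, 0]
D(3):
  [0, 5, 9, 9]
  [-3, 0, 6, 4]
  [-7, -4, 0, 0]
  [∞, ∞, ∞, 0]
D(4):
  [0, 5, 9, 9]
  [-3, 0, 6, 4]
  [-7, -4, 0, 0]
  [∞, ∞, ∞, 0]
Answer: W* = [[0, 5, 9, 9], [-3, 0, 6, 4], [-7, -4, 0, 0], [∞, ∞, ∞, 0]]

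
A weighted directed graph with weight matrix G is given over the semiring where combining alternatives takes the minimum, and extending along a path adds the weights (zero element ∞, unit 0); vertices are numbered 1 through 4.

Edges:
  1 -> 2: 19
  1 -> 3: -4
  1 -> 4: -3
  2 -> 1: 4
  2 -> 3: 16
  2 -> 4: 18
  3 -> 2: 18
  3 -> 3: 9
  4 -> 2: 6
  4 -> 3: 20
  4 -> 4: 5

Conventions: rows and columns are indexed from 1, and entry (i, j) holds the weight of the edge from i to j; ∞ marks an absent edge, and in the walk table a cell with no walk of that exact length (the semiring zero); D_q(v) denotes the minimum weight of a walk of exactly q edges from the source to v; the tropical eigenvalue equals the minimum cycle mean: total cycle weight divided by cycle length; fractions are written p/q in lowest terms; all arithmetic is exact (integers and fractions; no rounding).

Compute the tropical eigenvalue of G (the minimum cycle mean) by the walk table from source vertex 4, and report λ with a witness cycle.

q=0: [∞, ∞, ∞, 0]
q=1: [∞, 6, 20, 5]
q=2: [10, 11, 22, 10]
q=3: [15, 16, 6, 7]
q=4: [20, 13, 11, 12]
Optimal cycle mean attained by: cycle 1->4->2->1, total (-3) + 6 + 4, length 3.
Answer: λ = 7/3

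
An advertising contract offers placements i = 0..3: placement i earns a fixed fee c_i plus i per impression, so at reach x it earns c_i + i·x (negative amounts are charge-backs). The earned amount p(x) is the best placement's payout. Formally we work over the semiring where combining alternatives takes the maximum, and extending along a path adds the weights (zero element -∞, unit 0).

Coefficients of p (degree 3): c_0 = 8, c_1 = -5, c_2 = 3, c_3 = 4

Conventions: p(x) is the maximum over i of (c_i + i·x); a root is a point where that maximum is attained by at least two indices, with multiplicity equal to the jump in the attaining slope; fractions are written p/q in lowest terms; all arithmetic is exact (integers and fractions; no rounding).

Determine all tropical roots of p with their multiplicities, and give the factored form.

hull edge (i=0, c=8) to (i=3, c=4): slope -4/3, span 3
Factored form: p(x) = 4 ⊗ (x ⊕ 4/3) ⊗ (x ⊕ 4/3) ⊗ (x ⊕ 4/3)
Answer: roots = 4/3 (mult 3)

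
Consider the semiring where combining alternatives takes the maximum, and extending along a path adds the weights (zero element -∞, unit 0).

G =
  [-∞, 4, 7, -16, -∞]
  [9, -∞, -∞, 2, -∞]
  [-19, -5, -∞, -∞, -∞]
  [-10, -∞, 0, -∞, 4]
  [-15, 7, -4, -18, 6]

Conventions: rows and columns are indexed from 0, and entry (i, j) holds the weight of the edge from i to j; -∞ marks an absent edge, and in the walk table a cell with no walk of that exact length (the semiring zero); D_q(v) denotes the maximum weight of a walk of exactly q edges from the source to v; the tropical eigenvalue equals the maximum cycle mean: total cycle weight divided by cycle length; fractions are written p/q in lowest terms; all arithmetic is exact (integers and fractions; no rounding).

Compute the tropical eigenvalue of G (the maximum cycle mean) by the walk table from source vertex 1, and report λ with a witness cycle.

q=0: [-∞, 0, -∞, -∞, -∞]
q=1: [9, -∞, -∞, 2, -∞]
q=2: [-8, 13, 16, -7, 6]
q=3: [22, 13, 2, 15, 12]
q=4: [22, 26, 29, 15, 19]
q=5: [35, 26, 29, 28, 25]
Optimal cycle mean attained by: cycle 0->1->0, total 4 + 9, length 2.
Answer: λ = 13/2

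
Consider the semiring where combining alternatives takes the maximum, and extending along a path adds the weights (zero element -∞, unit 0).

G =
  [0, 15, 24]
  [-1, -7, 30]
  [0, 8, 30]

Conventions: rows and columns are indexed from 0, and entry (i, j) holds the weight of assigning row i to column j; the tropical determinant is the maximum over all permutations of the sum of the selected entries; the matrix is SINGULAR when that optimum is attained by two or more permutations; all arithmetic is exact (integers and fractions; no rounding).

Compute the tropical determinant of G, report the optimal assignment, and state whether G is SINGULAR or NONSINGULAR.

σ = (0, 1, 2): 0 + (-7) + 30 = 23
σ = (0, 2, 1): 0 + 30 + 8 = 38
σ = (1, 0, 2): 15 + (-1) + 30 = 44
σ = (1, 2, 0): 15 + 30 + 0 = 45
σ = (2, 0, 1): 24 + (-1) + 8 = 31
σ = (2, 1, 0): 24 + (-7) + 0 = 17
Optimal value attained by: σ = (1, 2, 0).
Answer: det⊕(G) = 45; verdict: NONSINGULAR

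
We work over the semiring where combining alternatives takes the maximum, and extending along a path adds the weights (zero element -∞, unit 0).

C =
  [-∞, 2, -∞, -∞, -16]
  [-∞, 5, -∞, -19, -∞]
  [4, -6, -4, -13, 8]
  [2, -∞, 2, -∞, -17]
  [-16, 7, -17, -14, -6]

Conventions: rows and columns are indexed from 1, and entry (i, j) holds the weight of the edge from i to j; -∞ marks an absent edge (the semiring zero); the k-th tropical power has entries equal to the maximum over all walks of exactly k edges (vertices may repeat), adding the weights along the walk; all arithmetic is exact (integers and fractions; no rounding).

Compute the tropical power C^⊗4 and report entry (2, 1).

C^⊗2:
  [-32, 7, -33, -17, -22]
  [-17, 10, -17, -14, -36]
  [0, 15, -8, -6, 4]
  [6, 4, -2, -11, 10]
  [-12, 12, -12, -12, -9]
C^⊗3:
  [-15, 12, -15, -12, -25]
  [-12, 15, -12, -9, -9]
  [-4, 20, -4, -4, 0]
  [2, 17, -6, -4, 6]
  [-8, 17, -10, -7, -4]
C^⊗4:
  [-10, 17, -10, -7, -7]
  [-7, 20, -7, -4, -4]
  [0, 25, -2, 1, 4]
  [-2, 22, -2, -2, 2]
  [-5, 22, -5, -2, -2]
Key observation: the optimum is the walk 2->2->2->4->1, with weight 5 + 5 + (-19) + 2 = -7.
Optimal value attained by: walk 2->2->2->4->1.
Answer: (C^⊗4)[2][1] = -7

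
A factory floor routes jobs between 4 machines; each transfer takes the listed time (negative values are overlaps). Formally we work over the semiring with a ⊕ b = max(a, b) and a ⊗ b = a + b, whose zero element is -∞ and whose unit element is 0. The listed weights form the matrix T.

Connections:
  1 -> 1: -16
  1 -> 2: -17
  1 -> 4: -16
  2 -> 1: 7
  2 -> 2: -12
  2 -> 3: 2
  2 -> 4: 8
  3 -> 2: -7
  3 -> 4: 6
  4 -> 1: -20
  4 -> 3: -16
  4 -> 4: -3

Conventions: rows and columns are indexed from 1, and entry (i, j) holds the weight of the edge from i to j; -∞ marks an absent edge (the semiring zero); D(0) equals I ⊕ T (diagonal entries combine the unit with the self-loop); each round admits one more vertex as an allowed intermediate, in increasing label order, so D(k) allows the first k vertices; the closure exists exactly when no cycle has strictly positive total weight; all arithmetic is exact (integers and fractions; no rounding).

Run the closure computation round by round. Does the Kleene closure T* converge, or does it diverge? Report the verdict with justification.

D(0):
  [0, -17, -∞, -16]
  [7, 0, 2, 8]
  [-∞, -7, 0, 6]
  [-20, -∞, -16, 0]
D(1):
  [0, -17, -∞, -16]
  [7, 0, 2, 8]
  [-∞, -7, 0, 6]
  [-20, -37, -16, 0]
D(2):
  [0, -17, -15, -9]
  [7, 0, 2, 8]
  [0, -7, 0, 6]
  [-20, -37, -16, 0]
D(3):
  [0, -17, -15, -9]
  [7, 0, 2, 8]
  [0, -7, 0, 6]
  [-16, -23, -16, 0]
D(4):
  [0, -17, -15, -9]
  [7, 0, 2, 8]
  [0, -7, 0, 6]
  [-16, -23, -16, 0]
Key observation: every diagonal entry stays at the unit through all rounds, so no improving cycle exists.
Answer: CONVERGES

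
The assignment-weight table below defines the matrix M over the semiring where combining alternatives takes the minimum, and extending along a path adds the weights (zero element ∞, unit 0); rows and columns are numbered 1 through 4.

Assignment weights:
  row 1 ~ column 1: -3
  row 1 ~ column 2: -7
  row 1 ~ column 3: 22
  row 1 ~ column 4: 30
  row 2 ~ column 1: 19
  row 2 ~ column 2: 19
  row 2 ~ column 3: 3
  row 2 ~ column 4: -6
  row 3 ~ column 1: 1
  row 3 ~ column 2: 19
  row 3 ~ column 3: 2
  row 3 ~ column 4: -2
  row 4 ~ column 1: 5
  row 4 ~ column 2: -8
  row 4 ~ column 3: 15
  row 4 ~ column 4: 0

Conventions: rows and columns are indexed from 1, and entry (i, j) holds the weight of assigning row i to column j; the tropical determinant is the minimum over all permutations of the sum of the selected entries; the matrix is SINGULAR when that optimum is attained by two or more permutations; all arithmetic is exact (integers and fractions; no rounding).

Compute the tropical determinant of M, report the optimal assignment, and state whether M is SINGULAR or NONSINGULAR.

σ = (1, 2, 3, 4): (-3) + 19 + 2 + 0 = 18
σ = (1, 2, 4, 3): (-3) + 19 + (-2) + 15 = 29
σ = (1, 3, 2, 4): (-3) + 3 + 19 + 0 = 19
σ = (1, 3, 4, 2): (-3) + 3 + (-2) + (-8) = -10
σ = (1, 4, 2, 3): (-3) + (-6) + 19 + 15 = 25
σ = (1, 4, 3, 2): (-3) + (-6) + 2 + (-8) = -15
σ = (2, 1, 3, 4): (-7) + 19 + 2 + 0 = 14
σ = (2, 1, 4, 3): (-7) + 19 + (-2) + 15 = 25
σ = (2, 3, 1, 4): (-7) + 3 + 1 + 0 = -3
σ = (2, 3, 4, 1): (-7) + 3 + (-2) + 5 = -1
σ = (2, 4, 1, 3): (-7) + (-6) + 1 + 15 = 3
σ = (2, 4, 3, 1): (-7) + (-6) + 2 + 5 = -6
σ = (3, 1, 2, 4): 22 + 19 + 19 + 0 = 60
σ = (3, 1, 4, 2): 22 + 19 + (-2) + (-8) = 31
σ = (3, 2, 1, 4): 22 + 19 + 1 + 0 = 42
σ = (3, 2, 4, 1): 22 + 19 + (-2) + 5 = 44
σ = (3, 4, 1, 2): 22 + (-6) + 1 + (-8) = 9
σ = (3, 4, 2, 1): 22 + (-6) + 19 + 5 = 40
σ = (4, 1, 2, 3): 30 + 19 + 19 + 15 = 83
σ = (4, 1, 3, 2): 30 + 19 + 2 + (-8) = 43
σ = (4, 2, 1, 3): 30 + 19 + 1 + 15 = 65
σ = (4, 2, 3, 1): 30 + 19 + 2 + 5 = 56
σ = (4, 3, 1, 2): 30 + 3 + 1 + (-8) = 26
σ = (4, 3, 2, 1): 30 + 3 + 19 + 5 = 57
Optimal value attained by: σ = (1, 4, 3, 2).
Answer: det⊕(M) = -15; verdict: NONSINGULAR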